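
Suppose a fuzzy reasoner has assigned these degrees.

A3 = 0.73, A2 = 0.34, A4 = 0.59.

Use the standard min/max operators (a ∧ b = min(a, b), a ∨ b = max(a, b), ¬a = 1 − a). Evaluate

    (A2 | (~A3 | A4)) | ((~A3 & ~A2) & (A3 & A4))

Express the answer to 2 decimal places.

0.59

~A3 = 1 − 0.73 = 0.27
~A3 | A4 = max(a, b) on (0.27, 0.59) = 0.59
A2 | (~A3 | A4) = max(a, b) on (0.34, 0.59) = 0.59
~A3 = 1 − 0.73 = 0.27
~A2 = 1 − 0.34 = 0.66
~A3 & ~A2 = min(a, b) on (0.27, 0.66) = 0.27
A3 & A4 = min(a, b) on (0.73, 0.59) = 0.59
(~A3 & ~A2) & (A3 & A4) = min(a, b) on (0.27, 0.59) = 0.27
(A2 | (~A3 | A4)) | ((~A3 & ~A2) & (A3 & A4)) = max(a, b) on (0.59, 0.27) = 0.59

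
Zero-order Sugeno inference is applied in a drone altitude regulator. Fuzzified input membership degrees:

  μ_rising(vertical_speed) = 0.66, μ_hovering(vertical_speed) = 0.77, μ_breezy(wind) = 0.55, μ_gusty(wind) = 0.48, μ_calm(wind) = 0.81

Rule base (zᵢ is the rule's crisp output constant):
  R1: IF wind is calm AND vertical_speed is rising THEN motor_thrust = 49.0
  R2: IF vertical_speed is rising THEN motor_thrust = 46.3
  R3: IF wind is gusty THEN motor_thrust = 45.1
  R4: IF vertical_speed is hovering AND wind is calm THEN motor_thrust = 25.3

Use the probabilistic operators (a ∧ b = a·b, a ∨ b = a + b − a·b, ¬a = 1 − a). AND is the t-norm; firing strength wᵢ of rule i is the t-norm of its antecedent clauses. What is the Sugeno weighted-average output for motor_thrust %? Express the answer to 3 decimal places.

40.979

R1 (z=49.0): calm=0.81, rising=0.66; AND[a·b] → w = 0.5346
R2 (z=46.3): rising=0.66 → w = 0.6600
R3 (z=45.1): gusty=0.48 → w = 0.4800
R4 (z=25.3): hovering=0.77, calm=0.81; AND[a·b] → w = 0.6237
Weighted average = (0.5346·49.0 + 0.6600·46.3 + 0.4800·45.1 + 0.6237·25.3) / (0.5346 + 0.6600 + 0.4800 + 0.6237)
  = 94.1810 / 2.2983 = 40.979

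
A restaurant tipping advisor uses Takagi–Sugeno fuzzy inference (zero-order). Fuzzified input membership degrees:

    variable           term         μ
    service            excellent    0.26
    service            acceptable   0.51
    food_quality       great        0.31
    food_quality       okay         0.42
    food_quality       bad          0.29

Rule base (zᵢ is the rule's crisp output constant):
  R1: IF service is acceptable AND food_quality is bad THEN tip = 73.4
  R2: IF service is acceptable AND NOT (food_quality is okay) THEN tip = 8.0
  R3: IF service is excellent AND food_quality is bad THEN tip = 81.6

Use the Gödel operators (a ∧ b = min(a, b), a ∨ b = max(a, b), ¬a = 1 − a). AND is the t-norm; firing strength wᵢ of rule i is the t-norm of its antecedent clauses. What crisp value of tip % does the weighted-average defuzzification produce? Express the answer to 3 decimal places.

43.945

R1 (z=73.4): acceptable=0.51, bad=0.29; AND[min(a, b)] → w = 0.29
R2 (z=8.0): acceptable=0.51, ¬okay=1−0.42=0.58; AND[min(a, b)] → w = 0.51
R3 (z=81.6): excellent=0.26, bad=0.29; AND[min(a, b)] → w = 0.26
Weighted average = (0.29·73.4 + 0.51·8.0 + 0.26·81.6) / (0.29 + 0.51 + 0.26)
  = 46.5820 / 1.0600 = 43.945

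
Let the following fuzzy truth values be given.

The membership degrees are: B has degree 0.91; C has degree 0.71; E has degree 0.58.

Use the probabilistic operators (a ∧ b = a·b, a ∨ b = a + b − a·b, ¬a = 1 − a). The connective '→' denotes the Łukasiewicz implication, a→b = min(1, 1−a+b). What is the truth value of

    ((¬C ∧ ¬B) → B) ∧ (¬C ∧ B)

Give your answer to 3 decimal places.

0.264

¬C = 1 − 0.7100 = 0.2900
¬B = 1 − 0.9100 = 0.0900
¬C ∧ ¬B = a·b on (0.2900, 0.0900) = 0.0261
(¬C ∧ ¬B) → B  [Łukasiewicz: min(1, 1−a+b)] with a=0.0261, b=0.9100 → 1.0000
¬C = 1 − 0.7100 = 0.2900
¬C ∧ B = a·b on (0.2900, 0.9100) = 0.2639
((¬C ∧ ¬B) → B) ∧ (¬C ∧ B) = a·b on (1.0000, 0.2639) = 0.2639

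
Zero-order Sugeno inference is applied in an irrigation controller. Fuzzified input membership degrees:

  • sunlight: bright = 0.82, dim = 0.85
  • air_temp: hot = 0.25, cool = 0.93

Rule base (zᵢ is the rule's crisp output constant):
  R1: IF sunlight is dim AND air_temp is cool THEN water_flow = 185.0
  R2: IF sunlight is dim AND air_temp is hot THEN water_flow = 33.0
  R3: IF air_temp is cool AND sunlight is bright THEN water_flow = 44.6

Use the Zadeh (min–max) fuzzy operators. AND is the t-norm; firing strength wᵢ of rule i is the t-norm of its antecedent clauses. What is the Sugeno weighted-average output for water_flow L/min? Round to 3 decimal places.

105.246

R1 (z=185.0): dim=0.85, cool=0.93; AND[min(a, b)] → w = 0.85
R2 (z=33.0): dim=0.85, hot=0.25; AND[min(a, b)] → w = 0.25
R3 (z=44.6): cool=0.93, bright=0.82; AND[min(a, b)] → w = 0.82
Weighted average = (0.85·185.0 + 0.25·33.0 + 0.82·44.6) / (0.85 + 0.25 + 0.82)
  = 202.0720 / 1.9200 = 105.246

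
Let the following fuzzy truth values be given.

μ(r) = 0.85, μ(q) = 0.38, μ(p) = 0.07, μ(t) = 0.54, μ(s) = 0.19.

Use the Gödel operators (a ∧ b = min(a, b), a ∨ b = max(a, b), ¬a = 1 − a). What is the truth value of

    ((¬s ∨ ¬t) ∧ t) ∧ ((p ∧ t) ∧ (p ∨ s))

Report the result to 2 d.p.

¬s = 1 − 0.19 = 0.81
¬t = 1 − 0.54 = 0.46
¬s ∨ ¬t = max(a, b) on (0.81, 0.46) = 0.81
(¬s ∨ ¬t) ∧ t = min(a, b) on (0.81, 0.54) = 0.54
p ∧ t = min(a, b) on (0.07, 0.54) = 0.07
p ∨ s = max(a, b) on (0.07, 0.19) = 0.19
(p ∧ t) ∧ (p ∨ s) = min(a, b) on (0.07, 0.19) = 0.07
((¬s ∨ ¬t) ∧ t) ∧ ((p ∧ t) ∧ (p ∨ s)) = min(a, b) on (0.54, 0.07) = 0.07

0.07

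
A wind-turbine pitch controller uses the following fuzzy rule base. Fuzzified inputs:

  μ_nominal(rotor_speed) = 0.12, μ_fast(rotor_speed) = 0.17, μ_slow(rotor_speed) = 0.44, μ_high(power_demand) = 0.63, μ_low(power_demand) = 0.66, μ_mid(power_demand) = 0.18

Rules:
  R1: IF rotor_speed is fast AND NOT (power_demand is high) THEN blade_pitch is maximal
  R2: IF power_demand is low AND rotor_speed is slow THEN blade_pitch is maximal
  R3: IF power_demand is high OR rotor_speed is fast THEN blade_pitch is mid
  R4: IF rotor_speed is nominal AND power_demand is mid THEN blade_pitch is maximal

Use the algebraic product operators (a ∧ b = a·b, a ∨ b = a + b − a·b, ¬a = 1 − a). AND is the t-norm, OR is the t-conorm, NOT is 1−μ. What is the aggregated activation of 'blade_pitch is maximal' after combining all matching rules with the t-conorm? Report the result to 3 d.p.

R1: fast=0.17, ¬high=1−0.63=0.37; AND[a·b] → w = 0.0629
R2: low=0.66, slow=0.44; AND[a·b] → w = 0.2904
R3: high=0.63, fast=0.17; OR[a + b − a·b] → w = 0.6929
R4: nominal=0.12, mid=0.18; AND[a·b] → w = 0.0216
Rules with consequent 'maximal': {R1, R2, R4} → strengths 0.0629, 0.2904, 0.0216
Aggregate via t-conorm [a + b − a·b]: 0.3494

0.349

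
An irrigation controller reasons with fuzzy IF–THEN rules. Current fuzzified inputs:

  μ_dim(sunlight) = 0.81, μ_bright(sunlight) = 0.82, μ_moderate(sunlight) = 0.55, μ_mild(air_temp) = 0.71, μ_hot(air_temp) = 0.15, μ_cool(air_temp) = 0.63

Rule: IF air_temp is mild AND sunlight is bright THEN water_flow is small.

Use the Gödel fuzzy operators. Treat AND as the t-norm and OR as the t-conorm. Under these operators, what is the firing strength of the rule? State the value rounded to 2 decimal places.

0.71

firing strength: mild=0.71, bright=0.82; AND[min(a, b)] → w = 0.71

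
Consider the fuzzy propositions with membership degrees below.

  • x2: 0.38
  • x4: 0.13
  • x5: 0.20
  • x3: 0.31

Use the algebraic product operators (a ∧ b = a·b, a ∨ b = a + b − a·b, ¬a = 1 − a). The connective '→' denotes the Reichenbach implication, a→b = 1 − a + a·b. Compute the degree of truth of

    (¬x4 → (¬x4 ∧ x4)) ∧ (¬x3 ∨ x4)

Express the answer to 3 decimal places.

¬x4 = 1 − 0.1300 = 0.8700
¬x4 = 1 − 0.1300 = 0.8700
¬x4 ∧ x4 = a·b on (0.8700, 0.1300) = 0.1131
¬x4 → (¬x4 ∧ x4)  [Reichenbach: 1 − a + a·b] with a=0.8700, b=0.1131 → 0.2284
¬x3 = 1 − 0.3100 = 0.6900
¬x3 ∨ x4 = a + b − a·b on (0.6900, 0.1300) = 0.7303
(¬x4 → (¬x4 ∧ x4)) ∧ (¬x3 ∨ x4) = a·b on (0.2284, 0.7303) = 0.1668

0.167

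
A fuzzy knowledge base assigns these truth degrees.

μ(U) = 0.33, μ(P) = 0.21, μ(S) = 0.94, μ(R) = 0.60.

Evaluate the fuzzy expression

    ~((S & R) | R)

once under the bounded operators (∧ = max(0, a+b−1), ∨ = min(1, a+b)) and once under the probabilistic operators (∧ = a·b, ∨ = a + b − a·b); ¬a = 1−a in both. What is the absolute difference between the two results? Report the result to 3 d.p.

0.174

Under bounded:
  S & R = max(0, a+b−1) on (0.94, 0.60) = 0.54
  (S & R) | R = min(1, a+b) on (0.54, 0.60) = 1.00
  ~((S & R) | R) = 1 − 1.00 = 0.00
  → value = 0.0000
Under probabilistic:
  S & R = a·b on (0.9400, 0.6000) = 0.5640
  (S & R) | R = a + b − a·b on (0.5640, 0.6000) = 0.8256
  ~((S & R) | R) = 1 − 0.8256 = 0.1744
  → value = 0.1744
|0.0000 − 0.1744| = 0.174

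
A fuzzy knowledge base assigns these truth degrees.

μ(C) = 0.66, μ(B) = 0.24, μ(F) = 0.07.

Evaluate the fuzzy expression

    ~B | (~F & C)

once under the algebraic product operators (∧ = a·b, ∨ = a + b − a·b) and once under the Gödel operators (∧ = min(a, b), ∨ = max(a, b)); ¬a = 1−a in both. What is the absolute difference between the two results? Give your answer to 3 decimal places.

0.147

Under algebraic product:
  ~B = 1 − 0.2400 = 0.7600
  ~F = 1 − 0.0700 = 0.9300
  ~F & C = a·b on (0.9300, 0.6600) = 0.6138
  ~B | (~F & C) = a + b − a·b on (0.7600, 0.6138) = 0.9073
  → value = 0.9073
Under Gödel:
  ~B = 1 − 0.24 = 0.76
  ~F = 1 − 0.07 = 0.93
  ~F & C = min(a, b) on (0.93, 0.66) = 0.66
  ~B | (~F & C) = max(a, b) on (0.76, 0.66) = 0.76
  → value = 0.7600
|0.9073 − 0.7600| = 0.147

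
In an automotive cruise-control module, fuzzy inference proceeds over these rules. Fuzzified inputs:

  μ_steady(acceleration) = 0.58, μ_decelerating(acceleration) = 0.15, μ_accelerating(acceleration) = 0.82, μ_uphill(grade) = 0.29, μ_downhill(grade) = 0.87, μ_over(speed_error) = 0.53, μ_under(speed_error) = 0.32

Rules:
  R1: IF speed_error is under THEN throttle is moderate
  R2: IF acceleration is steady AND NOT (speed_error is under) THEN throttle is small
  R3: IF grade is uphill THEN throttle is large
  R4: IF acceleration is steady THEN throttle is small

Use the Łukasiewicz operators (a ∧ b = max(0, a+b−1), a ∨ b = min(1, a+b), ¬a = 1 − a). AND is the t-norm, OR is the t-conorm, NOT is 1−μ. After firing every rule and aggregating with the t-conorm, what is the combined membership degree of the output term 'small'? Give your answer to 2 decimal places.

R1: under=0.32 → w = 0.32
R2: steady=0.58, ¬under=1−0.32=0.68; AND[max(0, a+b−1)] → w = 0.26
R3: uphill=0.29 → w = 0.29
R4: steady=0.58 → w = 0.58
Rules with consequent 'small': {R2, R4} → strengths 0.26, 0.58
Aggregate via t-conorm [min(1, a+b)]: 0.84

0.84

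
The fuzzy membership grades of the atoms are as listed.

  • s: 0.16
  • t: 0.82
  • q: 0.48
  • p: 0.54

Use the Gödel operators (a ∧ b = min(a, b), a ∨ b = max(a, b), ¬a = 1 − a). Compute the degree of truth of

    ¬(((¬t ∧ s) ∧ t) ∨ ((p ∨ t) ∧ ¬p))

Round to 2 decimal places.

¬t = 1 − 0.82 = 0.18
¬t ∧ s = min(a, b) on (0.18, 0.16) = 0.16
(¬t ∧ s) ∧ t = min(a, b) on (0.16, 0.82) = 0.16
p ∨ t = max(a, b) on (0.54, 0.82) = 0.82
¬p = 1 − 0.54 = 0.46
(p ∨ t) ∧ ¬p = min(a, b) on (0.82, 0.46) = 0.46
((¬t ∧ s) ∧ t) ∨ ((p ∨ t) ∧ ¬p) = max(a, b) on (0.16, 0.46) = 0.46
¬(((¬t ∧ s) ∧ t) ∨ ((p ∨ t) ∧ ¬p)) = 1 − 0.46 = 0.54

0.54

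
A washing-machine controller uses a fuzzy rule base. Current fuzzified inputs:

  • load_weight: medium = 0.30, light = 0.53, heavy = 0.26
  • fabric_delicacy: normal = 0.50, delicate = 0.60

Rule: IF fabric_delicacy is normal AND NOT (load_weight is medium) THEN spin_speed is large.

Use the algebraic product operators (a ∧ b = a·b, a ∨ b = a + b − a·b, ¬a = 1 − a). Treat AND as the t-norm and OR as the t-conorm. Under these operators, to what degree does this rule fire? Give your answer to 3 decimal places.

0.350

firing strength: normal=0.50, ¬medium=1−0.30=0.70; AND[a·b] → w = 0.3500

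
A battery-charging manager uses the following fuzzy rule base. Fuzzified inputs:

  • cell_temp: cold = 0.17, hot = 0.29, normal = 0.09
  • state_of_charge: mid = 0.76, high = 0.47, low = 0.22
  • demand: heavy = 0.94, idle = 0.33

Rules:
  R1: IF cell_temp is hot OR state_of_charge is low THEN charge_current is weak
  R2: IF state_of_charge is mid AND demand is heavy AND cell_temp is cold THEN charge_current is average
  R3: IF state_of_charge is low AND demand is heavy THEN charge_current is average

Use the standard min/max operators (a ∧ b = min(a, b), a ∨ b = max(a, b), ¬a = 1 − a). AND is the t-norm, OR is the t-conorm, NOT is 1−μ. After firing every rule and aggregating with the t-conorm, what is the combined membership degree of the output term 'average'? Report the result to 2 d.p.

R1: hot=0.29, low=0.22; OR[max(a, b)] → w = 0.29
R2: mid=0.76, heavy=0.94, cold=0.17; AND[min(a, b)] → w = 0.17
R3: low=0.22, heavy=0.94; AND[min(a, b)] → w = 0.22
Rules with consequent 'average': {R2, R3} → strengths 0.17, 0.22
Aggregate via t-conorm [max(a, b)]: 0.22

0.22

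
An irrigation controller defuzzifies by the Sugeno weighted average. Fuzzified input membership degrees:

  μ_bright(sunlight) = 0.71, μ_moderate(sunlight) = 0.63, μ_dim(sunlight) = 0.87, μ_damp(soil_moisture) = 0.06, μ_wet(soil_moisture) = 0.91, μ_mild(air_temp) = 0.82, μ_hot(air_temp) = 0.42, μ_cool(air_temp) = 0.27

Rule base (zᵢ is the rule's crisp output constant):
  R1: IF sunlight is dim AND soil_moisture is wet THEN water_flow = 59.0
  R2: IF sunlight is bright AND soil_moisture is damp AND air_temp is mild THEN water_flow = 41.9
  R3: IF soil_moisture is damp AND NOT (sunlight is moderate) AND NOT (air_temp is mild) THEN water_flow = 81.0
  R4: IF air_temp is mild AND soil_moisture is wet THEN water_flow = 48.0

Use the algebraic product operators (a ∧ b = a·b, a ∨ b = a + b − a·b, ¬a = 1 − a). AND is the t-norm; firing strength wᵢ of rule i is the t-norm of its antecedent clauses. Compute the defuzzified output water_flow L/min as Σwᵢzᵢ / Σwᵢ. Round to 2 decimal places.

R1 (z=59.0): dim=0.87, wet=0.91; AND[a·b] → w = 0.7917
R2 (z=41.9): bright=0.71, damp=0.06, mild=0.82; AND[a·b] → w = 0.0349
R3 (z=81.0): damp=0.06, ¬moderate=1−0.63=0.37, ¬mild=1−0.82=0.18; AND[a·b] → w = 0.0040
R4 (z=48.0): mild=0.82, wet=0.91; AND[a·b] → w = 0.7462
Weighted average = (0.7917·59.0 + 0.0349·41.9 + 0.0040·81.0 + 0.7462·48.0) / (0.7917 + 0.0349 + 0.0040 + 0.7462)
  = 84.3152 / 1.5768 = 53.47

53.47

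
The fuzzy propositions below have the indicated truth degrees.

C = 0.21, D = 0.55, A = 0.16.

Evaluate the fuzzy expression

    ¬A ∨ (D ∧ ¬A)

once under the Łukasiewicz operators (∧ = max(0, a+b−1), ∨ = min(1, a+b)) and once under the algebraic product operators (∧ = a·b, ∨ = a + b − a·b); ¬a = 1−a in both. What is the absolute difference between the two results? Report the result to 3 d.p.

0.086

Under Łukasiewicz:
  ¬A = 1 − 0.16 = 0.84
  ¬A = 1 − 0.16 = 0.84
  D ∧ ¬A = max(0, a+b−1) on (0.55, 0.84) = 0.39
  ¬A ∨ (D ∧ ¬A) = min(1, a+b) on (0.84, 0.39) = 1.00
  → value = 1.0000
Under algebraic product:
  ¬A = 1 − 0.1600 = 0.8400
  ¬A = 1 − 0.1600 = 0.8400
  D ∧ ¬A = a·b on (0.5500, 0.8400) = 0.4620
  ¬A ∨ (D ∧ ¬A) = a + b − a·b on (0.8400, 0.4620) = 0.9139
  → value = 0.9139
|1.0000 − 0.9139| = 0.086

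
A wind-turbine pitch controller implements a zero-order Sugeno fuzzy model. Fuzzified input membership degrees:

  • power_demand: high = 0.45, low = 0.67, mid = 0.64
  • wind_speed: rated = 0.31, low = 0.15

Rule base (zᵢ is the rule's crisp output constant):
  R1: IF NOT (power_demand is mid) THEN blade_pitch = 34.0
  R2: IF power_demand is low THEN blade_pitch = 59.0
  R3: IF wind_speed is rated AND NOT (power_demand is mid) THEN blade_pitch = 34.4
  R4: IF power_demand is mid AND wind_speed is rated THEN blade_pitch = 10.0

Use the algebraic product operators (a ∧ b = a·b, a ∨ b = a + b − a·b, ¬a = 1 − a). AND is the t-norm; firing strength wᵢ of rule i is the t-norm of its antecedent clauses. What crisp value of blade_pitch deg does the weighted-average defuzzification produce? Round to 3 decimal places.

42.980

R1 (z=34.0): ¬mid=1−0.64=0.36 → w = 0.3600
R2 (z=59.0): low=0.67 → w = 0.6700
R3 (z=34.4): rated=0.31, ¬mid=1−0.64=0.36; AND[a·b] → w = 0.1116
R4 (z=10.0): mid=0.64, rated=0.31; AND[a·b] → w = 0.1984
Weighted average = (0.3600·34.0 + 0.6700·59.0 + 0.1116·34.4 + 0.1984·10.0) / (0.3600 + 0.6700 + 0.1116 + 0.1984)
  = 57.5930 / 1.3400 = 42.980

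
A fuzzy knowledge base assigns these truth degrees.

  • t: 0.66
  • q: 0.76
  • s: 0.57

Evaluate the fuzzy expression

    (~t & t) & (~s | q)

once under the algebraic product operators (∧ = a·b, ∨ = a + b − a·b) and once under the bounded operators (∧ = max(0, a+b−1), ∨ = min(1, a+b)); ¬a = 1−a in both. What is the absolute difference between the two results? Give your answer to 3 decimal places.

0.194

Under algebraic product:
  ~t = 1 − 0.6600 = 0.3400
  ~t & t = a·b on (0.3400, 0.6600) = 0.2244
  ~s = 1 − 0.5700 = 0.4300
  ~s | q = a + b − a·b on (0.4300, 0.7600) = 0.8632
  (~t & t) & (~s | q) = a·b on (0.2244, 0.8632) = 0.1937
  → value = 0.1937
Under bounded:
  ~t = 1 − 0.66 = 0.34
  ~t & t = max(0, a+b−1) on (0.34, 0.66) = 0.00
  ~s = 1 − 0.57 = 0.43
  ~s | q = min(1, a+b) on (0.43, 0.76) = 1.00
  (~t & t) & (~s | q) = max(0, a+b−1) on (0.00, 1.00) = 0.00
  → value = 0.0000
|0.1937 − 0.0000| = 0.194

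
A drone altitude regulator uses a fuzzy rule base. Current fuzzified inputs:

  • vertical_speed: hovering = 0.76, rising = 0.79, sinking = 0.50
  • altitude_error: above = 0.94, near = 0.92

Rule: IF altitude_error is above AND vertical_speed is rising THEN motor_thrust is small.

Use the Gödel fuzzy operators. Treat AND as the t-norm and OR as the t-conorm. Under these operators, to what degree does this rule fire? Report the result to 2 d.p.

0.79

firing strength: above=0.94, rising=0.79; AND[min(a, b)] → w = 0.79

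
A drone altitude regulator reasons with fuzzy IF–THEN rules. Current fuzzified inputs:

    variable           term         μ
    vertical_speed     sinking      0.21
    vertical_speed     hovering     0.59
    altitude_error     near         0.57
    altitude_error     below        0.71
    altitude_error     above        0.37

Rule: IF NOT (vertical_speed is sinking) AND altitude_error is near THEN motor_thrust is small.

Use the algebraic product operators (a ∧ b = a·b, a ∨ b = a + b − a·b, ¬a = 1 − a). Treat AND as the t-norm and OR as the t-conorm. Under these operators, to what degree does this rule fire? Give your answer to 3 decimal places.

firing strength: ¬sinking=1−0.21=0.79, near=0.57; AND[a·b] → w = 0.4503

0.450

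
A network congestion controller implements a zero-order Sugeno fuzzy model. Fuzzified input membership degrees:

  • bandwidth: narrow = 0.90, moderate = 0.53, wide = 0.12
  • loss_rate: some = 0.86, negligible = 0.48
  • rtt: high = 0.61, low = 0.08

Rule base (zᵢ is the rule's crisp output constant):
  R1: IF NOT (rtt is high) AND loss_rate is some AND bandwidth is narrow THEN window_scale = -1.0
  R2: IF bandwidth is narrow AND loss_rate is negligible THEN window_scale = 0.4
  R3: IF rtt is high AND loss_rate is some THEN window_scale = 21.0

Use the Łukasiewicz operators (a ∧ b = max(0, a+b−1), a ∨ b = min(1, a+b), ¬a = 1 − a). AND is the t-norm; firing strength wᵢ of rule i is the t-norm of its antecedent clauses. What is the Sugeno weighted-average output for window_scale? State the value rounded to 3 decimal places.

R1 (z=-1.0): ¬high=1−0.61=0.39, some=0.86, narrow=0.90; AND[max(0, a+b−1)] → w = 0.15
R2 (z=0.4): narrow=0.90, negligible=0.48; AND[max(0, a+b−1)] → w = 0.38
R3 (z=21.0): high=0.61, some=0.86; AND[max(0, a+b−1)] → w = 0.47
Weighted average = (0.15·-1.0 + 0.38·0.4 + 0.47·21.0) / (0.15 + 0.38 + 0.47)
  = 9.8720 / 1.0000 = 9.872

9.872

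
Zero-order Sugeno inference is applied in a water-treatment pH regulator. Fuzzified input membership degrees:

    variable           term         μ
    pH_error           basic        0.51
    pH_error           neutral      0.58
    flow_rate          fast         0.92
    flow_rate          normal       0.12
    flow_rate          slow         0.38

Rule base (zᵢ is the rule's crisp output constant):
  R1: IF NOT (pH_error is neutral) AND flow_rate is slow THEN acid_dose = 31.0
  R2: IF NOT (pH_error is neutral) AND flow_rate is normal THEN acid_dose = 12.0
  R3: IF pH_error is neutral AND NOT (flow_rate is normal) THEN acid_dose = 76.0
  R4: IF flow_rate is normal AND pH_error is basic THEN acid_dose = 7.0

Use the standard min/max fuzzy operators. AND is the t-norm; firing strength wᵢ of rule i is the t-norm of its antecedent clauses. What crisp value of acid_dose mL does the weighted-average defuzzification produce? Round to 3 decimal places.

48.450

R1 (z=31.0): ¬neutral=1−0.58=0.42, slow=0.38; AND[min(a, b)] → w = 0.38
R2 (z=12.0): ¬neutral=1−0.58=0.42, normal=0.12; AND[min(a, b)] → w = 0.12
R3 (z=76.0): neutral=0.58, ¬normal=1−0.12=0.88; AND[min(a, b)] → w = 0.58
R4 (z=7.0): normal=0.12, basic=0.51; AND[min(a, b)] → w = 0.12
Weighted average = (0.38·31.0 + 0.12·12.0 + 0.58·76.0 + 0.12·7.0) / (0.38 + 0.12 + 0.58 + 0.12)
  = 58.1400 / 1.2000 = 48.450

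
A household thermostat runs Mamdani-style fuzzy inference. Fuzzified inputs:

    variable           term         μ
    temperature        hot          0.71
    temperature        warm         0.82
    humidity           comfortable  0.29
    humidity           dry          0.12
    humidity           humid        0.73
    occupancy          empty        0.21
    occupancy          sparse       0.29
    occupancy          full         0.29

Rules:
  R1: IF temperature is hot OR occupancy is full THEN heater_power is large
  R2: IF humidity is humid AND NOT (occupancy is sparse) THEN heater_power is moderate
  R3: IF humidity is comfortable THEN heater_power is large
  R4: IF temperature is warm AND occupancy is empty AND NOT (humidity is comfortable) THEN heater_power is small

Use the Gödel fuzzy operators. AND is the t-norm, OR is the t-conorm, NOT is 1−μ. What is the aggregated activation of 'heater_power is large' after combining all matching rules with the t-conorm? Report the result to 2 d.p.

0.71

R1: hot=0.71, full=0.29; OR[max(a, b)] → w = 0.71
R2: humid=0.73, ¬sparse=1−0.29=0.71; AND[min(a, b)] → w = 0.71
R3: comfortable=0.29 → w = 0.29
R4: warm=0.82, empty=0.21, ¬comfortable=1−0.29=0.71; AND[min(a, b)] → w = 0.21
Rules with consequent 'large': {R1, R3} → strengths 0.71, 0.29
Aggregate via t-conorm [max(a, b)]: 0.71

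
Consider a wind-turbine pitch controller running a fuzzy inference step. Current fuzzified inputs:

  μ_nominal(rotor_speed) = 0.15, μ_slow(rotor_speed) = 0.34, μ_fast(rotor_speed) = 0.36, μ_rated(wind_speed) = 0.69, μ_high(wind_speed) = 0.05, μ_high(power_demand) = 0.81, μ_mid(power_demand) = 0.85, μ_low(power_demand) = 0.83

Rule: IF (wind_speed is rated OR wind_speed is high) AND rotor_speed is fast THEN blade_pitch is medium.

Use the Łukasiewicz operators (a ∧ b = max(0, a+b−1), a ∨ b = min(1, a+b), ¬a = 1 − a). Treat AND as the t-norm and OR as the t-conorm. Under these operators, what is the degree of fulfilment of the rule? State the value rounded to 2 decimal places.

0.10

firing strength: (rated=0.69 OR high=0.05) = 0.74; AND[max(0, a+b−1)] with fast=0.36 → w = 0.10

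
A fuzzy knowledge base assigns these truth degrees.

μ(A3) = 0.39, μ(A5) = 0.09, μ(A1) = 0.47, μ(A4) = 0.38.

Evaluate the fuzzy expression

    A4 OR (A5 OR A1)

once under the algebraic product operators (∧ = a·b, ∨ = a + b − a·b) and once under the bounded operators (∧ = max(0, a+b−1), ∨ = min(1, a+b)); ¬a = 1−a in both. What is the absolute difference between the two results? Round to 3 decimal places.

0.239

Under algebraic product:
  A5 OR A1 = a + b − a·b on (0.0900, 0.4700) = 0.5177
  A4 OR (A5 OR A1) = a + b − a·b on (0.3800, 0.5177) = 0.7010
  → value = 0.7010
Under bounded:
  A5 OR A1 = min(1, a+b) on (0.09, 0.47) = 0.56
  A4 OR (A5 OR A1) = min(1, a+b) on (0.38, 0.56) = 0.94
  → value = 0.9400
|0.7010 − 0.9400| = 0.239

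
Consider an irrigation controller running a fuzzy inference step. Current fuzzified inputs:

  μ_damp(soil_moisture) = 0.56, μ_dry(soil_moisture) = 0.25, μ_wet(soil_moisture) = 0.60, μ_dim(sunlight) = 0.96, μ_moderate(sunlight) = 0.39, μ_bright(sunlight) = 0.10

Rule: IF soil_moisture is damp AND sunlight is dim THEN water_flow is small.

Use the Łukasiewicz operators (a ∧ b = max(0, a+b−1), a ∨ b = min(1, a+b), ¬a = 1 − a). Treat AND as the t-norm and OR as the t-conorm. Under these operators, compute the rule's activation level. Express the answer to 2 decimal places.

0.52

firing strength: damp=0.56, dim=0.96; AND[max(0, a+b−1)] → w = 0.52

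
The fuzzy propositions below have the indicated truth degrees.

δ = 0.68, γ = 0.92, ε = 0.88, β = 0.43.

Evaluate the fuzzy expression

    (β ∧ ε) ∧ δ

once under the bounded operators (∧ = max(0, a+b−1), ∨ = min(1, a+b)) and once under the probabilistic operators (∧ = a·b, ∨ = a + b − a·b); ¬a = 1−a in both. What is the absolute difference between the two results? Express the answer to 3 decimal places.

0.257

Under bounded:
  β ∧ ε = max(0, a+b−1) on (0.43, 0.88) = 0.31
  (β ∧ ε) ∧ δ = max(0, a+b−1) on (0.31, 0.68) = 0.00
  → value = 0.0000
Under probabilistic:
  β ∧ ε = a·b on (0.4300, 0.8800) = 0.3784
  (β ∧ ε) ∧ δ = a·b on (0.3784, 0.6800) = 0.2573
  → value = 0.2573
|0.0000 − 0.2573| = 0.257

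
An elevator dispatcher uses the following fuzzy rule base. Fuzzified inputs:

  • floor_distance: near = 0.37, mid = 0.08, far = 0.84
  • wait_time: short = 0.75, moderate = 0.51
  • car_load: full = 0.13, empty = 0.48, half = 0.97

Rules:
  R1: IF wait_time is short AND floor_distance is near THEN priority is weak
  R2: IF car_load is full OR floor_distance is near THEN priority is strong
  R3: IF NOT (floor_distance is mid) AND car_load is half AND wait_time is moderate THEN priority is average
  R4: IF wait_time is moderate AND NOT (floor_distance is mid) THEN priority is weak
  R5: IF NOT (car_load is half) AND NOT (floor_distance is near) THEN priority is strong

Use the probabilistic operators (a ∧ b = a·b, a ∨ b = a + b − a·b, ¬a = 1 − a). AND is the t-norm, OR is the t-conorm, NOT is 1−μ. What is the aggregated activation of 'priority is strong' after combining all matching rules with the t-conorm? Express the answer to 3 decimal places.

R1: short=0.75, near=0.37; AND[a·b] → w = 0.2775
R2: full=0.13, near=0.37; OR[a + b − a·b] → w = 0.4519
R3: ¬mid=1−0.08=0.92, half=0.97, moderate=0.51; AND[a·b] → w = 0.4551
R4: moderate=0.51, ¬mid=1−0.08=0.92; AND[a·b] → w = 0.4692
R5: ¬half=1−0.97=0.03, ¬near=1−0.37=0.63; AND[a·b] → w = 0.0189
Rules with consequent 'strong': {R2, R5} → strengths 0.4519, 0.0189
Aggregate via t-conorm [a + b − a·b]: 0.4623

0.462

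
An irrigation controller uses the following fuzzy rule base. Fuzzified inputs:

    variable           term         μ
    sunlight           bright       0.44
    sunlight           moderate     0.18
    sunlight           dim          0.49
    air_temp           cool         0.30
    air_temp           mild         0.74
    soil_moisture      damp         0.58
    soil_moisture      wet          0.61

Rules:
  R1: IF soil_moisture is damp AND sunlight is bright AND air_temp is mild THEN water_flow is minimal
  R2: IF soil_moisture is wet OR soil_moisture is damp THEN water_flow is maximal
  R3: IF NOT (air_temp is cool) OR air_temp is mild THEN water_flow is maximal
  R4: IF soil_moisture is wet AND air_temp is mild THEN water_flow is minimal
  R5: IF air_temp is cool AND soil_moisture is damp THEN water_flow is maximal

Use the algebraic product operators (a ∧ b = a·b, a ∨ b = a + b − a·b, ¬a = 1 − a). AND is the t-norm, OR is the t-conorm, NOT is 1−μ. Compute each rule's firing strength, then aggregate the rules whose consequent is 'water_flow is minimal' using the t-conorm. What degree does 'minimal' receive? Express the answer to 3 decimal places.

R1: damp=0.58, bright=0.44, mild=0.74; AND[a·b] → w = 0.1888
R2: wet=0.61, damp=0.58; OR[a + b − a·b] → w = 0.8362
R3: ¬cool=1−0.30=0.70, mild=0.74; OR[a + b − a·b] → w = 0.9220
R4: wet=0.61, mild=0.74; AND[a·b] → w = 0.4514
R5: cool=0.30, damp=0.58; AND[a·b] → w = 0.1740
Rules with consequent 'minimal': {R1, R4} → strengths 0.1888, 0.4514
Aggregate via t-conorm [a + b − a·b]: 0.5550

0.555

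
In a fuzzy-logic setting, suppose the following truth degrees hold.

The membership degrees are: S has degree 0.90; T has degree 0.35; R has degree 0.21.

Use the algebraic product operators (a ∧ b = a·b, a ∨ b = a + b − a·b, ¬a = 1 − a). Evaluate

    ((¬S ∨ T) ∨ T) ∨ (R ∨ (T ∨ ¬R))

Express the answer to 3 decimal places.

¬S = 1 − 0.9000 = 0.1000
¬S ∨ T = a + b − a·b on (0.1000, 0.3500) = 0.4150
(¬S ∨ T) ∨ T = a + b − a·b on (0.4150, 0.3500) = 0.6197
¬R = 1 − 0.2100 = 0.7900
T ∨ ¬R = a + b − a·b on (0.3500, 0.7900) = 0.8635
R ∨ (T ∨ ¬R) = a + b − a·b on (0.2100, 0.8635) = 0.8922
((¬S ∨ T) ∨ T) ∨ (R ∨ (T ∨ ¬R)) = a + b − a·b on (0.6197, 0.8922) = 0.9590

0.959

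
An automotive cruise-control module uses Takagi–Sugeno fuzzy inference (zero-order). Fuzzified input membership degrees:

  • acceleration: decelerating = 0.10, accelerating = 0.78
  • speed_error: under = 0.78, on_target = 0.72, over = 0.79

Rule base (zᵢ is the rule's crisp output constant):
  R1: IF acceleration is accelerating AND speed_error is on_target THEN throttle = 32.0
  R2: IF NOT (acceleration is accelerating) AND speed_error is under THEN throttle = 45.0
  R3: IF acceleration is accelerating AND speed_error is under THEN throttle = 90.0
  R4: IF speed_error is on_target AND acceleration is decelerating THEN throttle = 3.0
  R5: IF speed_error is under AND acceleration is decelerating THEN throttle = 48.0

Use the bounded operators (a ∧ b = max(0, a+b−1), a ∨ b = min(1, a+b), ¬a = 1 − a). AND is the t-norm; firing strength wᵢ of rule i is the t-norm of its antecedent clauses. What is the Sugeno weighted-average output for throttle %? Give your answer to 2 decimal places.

R1 (z=32.0): accelerating=0.78, on_target=0.72; AND[max(0, a+b−1)] → w = 0.50
R2 (z=45.0): ¬accelerating=1−0.78=0.22, under=0.78; AND[max(0, a+b−1)] → w = 0.00
R3 (z=90.0): accelerating=0.78, under=0.78; AND[max(0, a+b−1)] → w = 0.56
R4 (z=3.0): on_target=0.72, decelerating=0.10; AND[max(0, a+b−1)] → w = 0.00
R5 (z=48.0): under=0.78, decelerating=0.10; AND[max(0, a+b−1)] → w = 0.00
Weighted average = (0.50·32.0 + 0.00·45.0 + 0.56·90.0 + 0.00·3.0 + 0.00·48.0) / (0.50 + 0.00 + 0.56 + 0.00 + 0.00)
  = 66.4000 / 1.0600 = 62.64

62.64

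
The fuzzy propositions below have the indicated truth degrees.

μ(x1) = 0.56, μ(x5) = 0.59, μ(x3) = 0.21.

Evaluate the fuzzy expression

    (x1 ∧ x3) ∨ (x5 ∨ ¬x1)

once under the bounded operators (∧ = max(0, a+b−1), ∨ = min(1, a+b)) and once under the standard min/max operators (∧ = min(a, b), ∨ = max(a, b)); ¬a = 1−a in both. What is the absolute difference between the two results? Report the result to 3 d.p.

Under bounded:
  x1 ∧ x3 = max(0, a+b−1) on (0.56, 0.21) = 0.00
  ¬x1 = 1 − 0.56 = 0.44
  x5 ∨ ¬x1 = min(1, a+b) on (0.59, 0.44) = 1.00
  (x1 ∧ x3) ∨ (x5 ∨ ¬x1) = min(1, a+b) on (0.00, 1.00) = 1.00
  → value = 1.0000
Under standard min/max:
  x1 ∧ x3 = min(a, b) on (0.56, 0.21) = 0.21
  ¬x1 = 1 − 0.56 = 0.44
  x5 ∨ ¬x1 = max(a, b) on (0.59, 0.44) = 0.59
  (x1 ∧ x3) ∨ (x5 ∨ ¬x1) = max(a, b) on (0.21, 0.59) = 0.59
  → value = 0.5900
|1.0000 − 0.5900| = 0.410

0.410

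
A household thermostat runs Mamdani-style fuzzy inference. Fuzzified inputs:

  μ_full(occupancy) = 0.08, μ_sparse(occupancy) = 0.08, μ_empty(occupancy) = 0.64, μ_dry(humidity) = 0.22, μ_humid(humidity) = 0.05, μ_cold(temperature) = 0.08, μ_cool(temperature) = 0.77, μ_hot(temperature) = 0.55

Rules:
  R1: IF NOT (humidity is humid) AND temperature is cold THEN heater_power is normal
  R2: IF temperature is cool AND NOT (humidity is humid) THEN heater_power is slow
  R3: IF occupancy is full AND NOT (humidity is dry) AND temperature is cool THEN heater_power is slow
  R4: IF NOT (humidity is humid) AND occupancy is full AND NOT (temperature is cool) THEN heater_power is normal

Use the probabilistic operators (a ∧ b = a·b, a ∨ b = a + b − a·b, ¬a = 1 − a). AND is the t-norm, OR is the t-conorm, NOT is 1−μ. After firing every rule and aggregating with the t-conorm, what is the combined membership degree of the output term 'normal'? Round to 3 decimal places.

0.092

R1: ¬humid=1−0.05=0.95, cold=0.08; AND[a·b] → w = 0.0760
R2: cool=0.77, ¬humid=1−0.05=0.95; AND[a·b] → w = 0.7315
R3: full=0.08, ¬dry=1−0.22=0.78, cool=0.77; AND[a·b] → w = 0.0480
R4: ¬humid=1−0.05=0.95, full=0.08, ¬cool=1−0.77=0.23; AND[a·b] → w = 0.0175
Rules with consequent 'normal': {R1, R4} → strengths 0.0760, 0.0175
Aggregate via t-conorm [a + b − a·b]: 0.0922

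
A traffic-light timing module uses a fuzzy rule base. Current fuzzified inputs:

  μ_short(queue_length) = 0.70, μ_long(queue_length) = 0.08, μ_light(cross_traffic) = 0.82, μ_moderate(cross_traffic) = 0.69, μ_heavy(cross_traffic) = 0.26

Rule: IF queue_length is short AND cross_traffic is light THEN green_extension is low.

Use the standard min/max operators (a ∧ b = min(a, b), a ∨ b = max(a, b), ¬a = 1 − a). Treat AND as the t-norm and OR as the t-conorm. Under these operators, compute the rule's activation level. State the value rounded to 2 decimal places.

firing strength: short=0.70, light=0.82; AND[min(a, b)] → w = 0.70

0.70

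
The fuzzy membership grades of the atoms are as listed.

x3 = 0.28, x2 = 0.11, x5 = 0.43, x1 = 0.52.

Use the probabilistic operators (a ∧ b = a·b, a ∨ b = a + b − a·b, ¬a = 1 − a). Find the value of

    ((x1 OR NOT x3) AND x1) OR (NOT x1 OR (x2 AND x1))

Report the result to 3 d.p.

NOT x3 = 1 − 0.2800 = 0.7200
x1 OR NOT x3 = a + b − a·b on (0.5200, 0.7200) = 0.8656
(x1 OR NOT x3) AND x1 = a·b on (0.8656, 0.5200) = 0.4501
NOT x1 = 1 − 0.5200 = 0.4800
x2 AND x1 = a·b on (0.1100, 0.5200) = 0.0572
NOT x1 OR (x2 AND x1) = a + b − a·b on (0.4800, 0.0572) = 0.5097
((x1 OR NOT x3) AND x1) OR (NOT x1 OR (x2 AND x1)) = a + b − a·b on (0.4501, 0.5097) = 0.7304

0.730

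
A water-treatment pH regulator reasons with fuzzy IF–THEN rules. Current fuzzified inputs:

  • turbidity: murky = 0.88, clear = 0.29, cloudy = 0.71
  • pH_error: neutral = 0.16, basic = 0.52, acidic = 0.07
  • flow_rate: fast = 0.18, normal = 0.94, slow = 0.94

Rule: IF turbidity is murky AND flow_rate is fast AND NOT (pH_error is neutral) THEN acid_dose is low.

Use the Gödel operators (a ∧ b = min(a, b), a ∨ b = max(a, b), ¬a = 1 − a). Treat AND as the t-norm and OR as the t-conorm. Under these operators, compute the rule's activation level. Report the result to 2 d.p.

firing strength: murky=0.88, fast=0.18, ¬neutral=1−0.16=0.84; AND[min(a, b)] → w = 0.18

0.18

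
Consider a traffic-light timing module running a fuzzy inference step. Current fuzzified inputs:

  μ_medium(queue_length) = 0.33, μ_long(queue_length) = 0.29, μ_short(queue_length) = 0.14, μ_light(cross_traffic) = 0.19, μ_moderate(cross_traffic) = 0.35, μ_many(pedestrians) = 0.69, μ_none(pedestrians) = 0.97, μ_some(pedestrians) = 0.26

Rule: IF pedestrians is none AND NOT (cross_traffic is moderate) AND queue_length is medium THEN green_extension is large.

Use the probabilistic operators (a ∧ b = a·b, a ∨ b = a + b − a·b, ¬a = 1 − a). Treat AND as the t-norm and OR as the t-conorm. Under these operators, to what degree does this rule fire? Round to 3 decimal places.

firing strength: none=0.97, ¬moderate=1−0.35=0.65, medium=0.33; AND[a·b] → w = 0.2081

0.208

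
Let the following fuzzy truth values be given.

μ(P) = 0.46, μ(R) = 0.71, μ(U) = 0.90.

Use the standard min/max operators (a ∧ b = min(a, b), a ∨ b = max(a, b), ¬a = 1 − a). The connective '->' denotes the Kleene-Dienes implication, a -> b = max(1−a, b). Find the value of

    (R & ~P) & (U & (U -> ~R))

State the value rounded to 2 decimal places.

~P = 1 − 0.46 = 0.54
R & ~P = min(a, b) on (0.71, 0.54) = 0.54
~R = 1 − 0.71 = 0.29
U -> ~R  [Kleene-Dienes: max(1−a, b)] with a=0.90, b=0.29 → 0.29
U & (U -> ~R) = min(a, b) on (0.90, 0.29) = 0.29
(R & ~P) & (U & (U -> ~R)) = min(a, b) on (0.54, 0.29) = 0.29

0.29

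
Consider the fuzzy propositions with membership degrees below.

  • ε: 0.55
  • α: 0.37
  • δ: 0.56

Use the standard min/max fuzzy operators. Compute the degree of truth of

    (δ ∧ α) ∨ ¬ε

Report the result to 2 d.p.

δ ∧ α = min(a, b) on (0.56, 0.37) = 0.37
¬ε = 1 − 0.55 = 0.45
(δ ∧ α) ∨ ¬ε = max(a, b) on (0.37, 0.45) = 0.45

0.45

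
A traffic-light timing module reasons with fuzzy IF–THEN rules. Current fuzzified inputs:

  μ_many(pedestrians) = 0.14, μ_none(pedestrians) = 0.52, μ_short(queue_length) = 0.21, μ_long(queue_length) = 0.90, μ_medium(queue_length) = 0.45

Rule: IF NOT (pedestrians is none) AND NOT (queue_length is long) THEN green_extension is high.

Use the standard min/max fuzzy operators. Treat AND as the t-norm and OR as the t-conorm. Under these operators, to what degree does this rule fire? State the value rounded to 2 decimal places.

firing strength: ¬none=1−0.52=0.48, ¬long=1−0.90=0.10; AND[min(a, b)] → w = 0.10

0.10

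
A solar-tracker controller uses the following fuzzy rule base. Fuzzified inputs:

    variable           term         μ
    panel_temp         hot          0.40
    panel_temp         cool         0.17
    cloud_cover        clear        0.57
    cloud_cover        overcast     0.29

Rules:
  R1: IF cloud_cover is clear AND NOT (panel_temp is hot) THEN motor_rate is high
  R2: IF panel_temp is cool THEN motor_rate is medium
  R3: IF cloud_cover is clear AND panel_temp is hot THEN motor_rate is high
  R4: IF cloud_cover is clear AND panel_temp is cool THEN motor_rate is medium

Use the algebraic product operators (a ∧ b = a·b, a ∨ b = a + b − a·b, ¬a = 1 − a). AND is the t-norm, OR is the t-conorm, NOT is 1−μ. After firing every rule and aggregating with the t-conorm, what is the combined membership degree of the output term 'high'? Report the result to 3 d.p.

R1: clear=0.57, ¬hot=1−0.40=0.60; AND[a·b] → w = 0.3420
R2: cool=0.17 → w = 0.1700
R3: clear=0.57, hot=0.40; AND[a·b] → w = 0.2280
R4: clear=0.57, cool=0.17; AND[a·b] → w = 0.0969
Rules with consequent 'high': {R1, R3} → strengths 0.3420, 0.2280
Aggregate via t-conorm [a + b − a·b]: 0.4920

0.492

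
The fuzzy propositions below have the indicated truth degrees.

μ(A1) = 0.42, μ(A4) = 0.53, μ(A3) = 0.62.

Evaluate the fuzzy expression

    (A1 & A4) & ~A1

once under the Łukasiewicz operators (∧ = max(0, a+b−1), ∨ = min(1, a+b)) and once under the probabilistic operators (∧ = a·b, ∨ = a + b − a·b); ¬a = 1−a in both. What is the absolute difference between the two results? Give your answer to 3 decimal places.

Under Łukasiewicz:
  A1 & A4 = max(0, a+b−1) on (0.42, 0.53) = 0.00
  ~A1 = 1 − 0.42 = 0.58
  (A1 & A4) & ~A1 = max(0, a+b−1) on (0.00, 0.58) = 0.00
  → value = 0.0000
Under probabilistic:
  A1 & A4 = a·b on (0.4200, 0.5300) = 0.2226
  ~A1 = 1 − 0.4200 = 0.5800
  (A1 & A4) & ~A1 = a·b on (0.2226, 0.5800) = 0.1291
  → value = 0.1291
|0.0000 − 0.1291| = 0.129

0.129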